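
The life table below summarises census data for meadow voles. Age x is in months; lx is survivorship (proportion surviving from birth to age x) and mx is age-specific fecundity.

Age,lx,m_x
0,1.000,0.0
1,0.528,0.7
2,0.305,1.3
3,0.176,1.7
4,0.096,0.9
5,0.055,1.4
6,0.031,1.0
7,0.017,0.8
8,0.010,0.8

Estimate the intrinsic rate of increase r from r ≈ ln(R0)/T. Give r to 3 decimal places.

R0 = Σ lx·mx = 0 + 0.3696 + 0.3965 + 0.2992 + 0.0864 + 0.077 + 0.031 + 0.0136 + 0.008 = 1.2813
Σ x·lx·mx = 3.136; T = 3.136/1.2813 = 2.44751…
r ≈ ln(R0)/T = ln(1.2813)/2.44751… = 0.10128… → 0.101

0.101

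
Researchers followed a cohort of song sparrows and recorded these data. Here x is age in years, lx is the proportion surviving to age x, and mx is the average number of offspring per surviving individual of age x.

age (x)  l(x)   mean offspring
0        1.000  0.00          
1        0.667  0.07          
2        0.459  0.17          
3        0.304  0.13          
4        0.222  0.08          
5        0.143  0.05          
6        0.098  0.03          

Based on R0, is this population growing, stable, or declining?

declining

R0 = Σ lx·mx = 0 + 0.04669 + 0.07803 + 0.03952 + 0.01776 + 0.00715 + 0.00294 = 0.19209
R0 < 1, so the population is declining.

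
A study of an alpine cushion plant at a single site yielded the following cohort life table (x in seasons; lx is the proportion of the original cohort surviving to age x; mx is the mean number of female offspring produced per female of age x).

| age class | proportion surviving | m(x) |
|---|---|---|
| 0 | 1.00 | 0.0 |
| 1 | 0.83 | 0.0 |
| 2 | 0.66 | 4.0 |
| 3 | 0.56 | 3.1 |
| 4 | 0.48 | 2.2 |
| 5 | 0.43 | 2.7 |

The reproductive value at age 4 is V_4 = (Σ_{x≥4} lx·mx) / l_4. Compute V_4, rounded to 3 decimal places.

4.619

lx·mx for x ≥ 4: 1.056, 1.161 → sum = 2.217
V_4 = 2.217 / l_4 = 2.217 / 0.48 = 4.61875 → 4.619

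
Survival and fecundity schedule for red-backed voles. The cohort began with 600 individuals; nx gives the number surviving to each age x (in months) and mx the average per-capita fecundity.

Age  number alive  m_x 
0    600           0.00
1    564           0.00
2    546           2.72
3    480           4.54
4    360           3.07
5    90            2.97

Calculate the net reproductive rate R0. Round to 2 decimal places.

lx = nx/n0 = nx/600: 1, 0.94, 0.91, 0.8, 0.6, 0.15
lx·mx by age: 0, 0, 2.4752, 3.632, 1.842, 0.4455
R0 = Σ lx·mx = 8.3947 → 8.39

8.39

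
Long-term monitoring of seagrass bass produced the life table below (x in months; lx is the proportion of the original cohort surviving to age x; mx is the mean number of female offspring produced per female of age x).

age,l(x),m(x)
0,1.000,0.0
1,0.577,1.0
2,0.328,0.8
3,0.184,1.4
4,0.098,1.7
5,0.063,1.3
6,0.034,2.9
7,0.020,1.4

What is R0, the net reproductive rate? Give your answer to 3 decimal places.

lx·mx by age: 0, 0.577, 0.2624, 0.2576, 0.1666, 0.0819, 0.0986, 0.028
R0 = Σ lx·mx = 1.4721 → 1.472

1.472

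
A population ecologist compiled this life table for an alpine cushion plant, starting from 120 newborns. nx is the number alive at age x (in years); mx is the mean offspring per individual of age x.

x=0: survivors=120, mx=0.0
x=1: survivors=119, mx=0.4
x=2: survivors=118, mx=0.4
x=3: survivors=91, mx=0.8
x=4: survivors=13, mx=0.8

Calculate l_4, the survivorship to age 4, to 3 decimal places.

l_4 = n_4/n_0 = 13/120 = 0.108333… → 0.108

0.108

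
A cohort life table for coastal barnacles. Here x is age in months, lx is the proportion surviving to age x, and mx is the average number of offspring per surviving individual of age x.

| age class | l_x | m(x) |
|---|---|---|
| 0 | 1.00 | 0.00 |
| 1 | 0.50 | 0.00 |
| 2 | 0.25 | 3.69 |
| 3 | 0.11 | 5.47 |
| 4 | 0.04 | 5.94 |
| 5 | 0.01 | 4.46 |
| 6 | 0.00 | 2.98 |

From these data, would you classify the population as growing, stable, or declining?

growing

R0 = Σ lx·mx = 0 + 0 + 0.9225 + 0.6017 + 0.2376 + 0.0446 + 0 = 1.8064
R0 > 1, so the population is growing.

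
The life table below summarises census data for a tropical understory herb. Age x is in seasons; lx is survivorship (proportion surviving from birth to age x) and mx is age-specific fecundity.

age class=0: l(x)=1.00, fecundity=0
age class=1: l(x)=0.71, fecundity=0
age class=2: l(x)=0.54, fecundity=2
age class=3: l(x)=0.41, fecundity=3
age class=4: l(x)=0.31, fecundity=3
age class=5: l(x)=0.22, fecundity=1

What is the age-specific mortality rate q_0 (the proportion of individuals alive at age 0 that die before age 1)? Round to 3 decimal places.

q_0 = (l_0 − l_1) / l_0 = (1 − 0.71) / 1
     = 0.29 / 1 = 0.29 → 0.290

0.290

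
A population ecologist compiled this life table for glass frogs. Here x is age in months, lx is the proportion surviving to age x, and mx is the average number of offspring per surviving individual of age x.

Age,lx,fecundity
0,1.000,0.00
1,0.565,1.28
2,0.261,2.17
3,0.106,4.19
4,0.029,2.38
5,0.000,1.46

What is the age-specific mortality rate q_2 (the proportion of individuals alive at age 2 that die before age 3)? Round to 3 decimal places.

0.594

q_2 = (l_2 − l_3) / l_2 = (0.261 − 0.106) / 0.261
     = 0.155 / 0.261 = 0.59387… → 0.594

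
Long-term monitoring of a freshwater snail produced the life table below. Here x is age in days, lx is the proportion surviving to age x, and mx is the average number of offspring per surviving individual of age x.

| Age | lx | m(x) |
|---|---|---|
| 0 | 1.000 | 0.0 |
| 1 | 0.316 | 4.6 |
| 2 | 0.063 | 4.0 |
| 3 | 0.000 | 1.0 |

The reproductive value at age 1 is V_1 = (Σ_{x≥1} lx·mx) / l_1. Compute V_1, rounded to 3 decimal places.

lx·mx for x ≥ 1: 1.4536, 0.252, 0 → sum = 1.7056
V_1 = 1.7056 / l_1 = 1.7056 / 0.316 = 5.397468… → 5.397

5.397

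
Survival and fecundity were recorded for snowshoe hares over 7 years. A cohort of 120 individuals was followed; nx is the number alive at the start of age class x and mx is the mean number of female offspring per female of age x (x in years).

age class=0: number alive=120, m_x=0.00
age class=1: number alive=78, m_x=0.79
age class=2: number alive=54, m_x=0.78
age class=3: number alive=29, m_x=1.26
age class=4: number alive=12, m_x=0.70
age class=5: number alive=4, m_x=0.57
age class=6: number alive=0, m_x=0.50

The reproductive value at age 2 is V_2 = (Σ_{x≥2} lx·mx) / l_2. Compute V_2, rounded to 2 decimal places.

lx = nx/n0 = nx/120: 1, 0.65, 0.45, 0.24167…, 0.1, 0.03333…, 0
lx·mx for x ≥ 2: 0.351, 0.3045…, 0.07, 0.019…, 0 → sum = 0.7445…
V_2 = 0.7445… / l_2 = 0.7445… / 0.45 = 1.654444… → 1.65

1.65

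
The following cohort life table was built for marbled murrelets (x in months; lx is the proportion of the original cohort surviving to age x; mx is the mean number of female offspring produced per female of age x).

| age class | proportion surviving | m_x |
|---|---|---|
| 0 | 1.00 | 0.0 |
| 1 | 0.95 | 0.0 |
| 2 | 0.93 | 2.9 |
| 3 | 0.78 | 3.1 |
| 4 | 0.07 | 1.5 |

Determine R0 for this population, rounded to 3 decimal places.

5.220

lx·mx by age: 0, 0, 2.697, 2.418, 0.105
R0 = Σ lx·mx = 5.22 → 5.220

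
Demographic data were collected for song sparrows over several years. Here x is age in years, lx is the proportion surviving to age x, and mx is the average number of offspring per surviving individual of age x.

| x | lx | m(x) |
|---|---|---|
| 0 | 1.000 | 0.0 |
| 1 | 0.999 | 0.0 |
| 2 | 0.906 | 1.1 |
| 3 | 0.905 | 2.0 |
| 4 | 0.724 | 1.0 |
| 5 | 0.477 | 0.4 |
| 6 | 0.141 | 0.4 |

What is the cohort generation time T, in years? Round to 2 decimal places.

lx·mx: 0, 0, 0.9966, 1.81, 0.724, 0.1908, 0.0564 → R0 = 3.7778
x·lx·mx: 0, 0, 1.9932, 5.43, 2.896, 0.954, 0.3384 → Σ = 11.6116
T = 11.6116 / 3.7778 = 3.073641… → 3.07

3.07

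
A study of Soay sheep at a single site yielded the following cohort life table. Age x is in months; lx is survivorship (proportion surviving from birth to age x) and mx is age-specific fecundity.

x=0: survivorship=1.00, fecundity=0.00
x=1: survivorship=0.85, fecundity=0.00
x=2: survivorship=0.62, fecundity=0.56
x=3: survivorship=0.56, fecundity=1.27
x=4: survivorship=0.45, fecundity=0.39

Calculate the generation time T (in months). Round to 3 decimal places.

lx·mx: 0, 0, 0.3472, 0.7112, 0.1755 → R0 = 1.2339
x·lx·mx: 0, 0, 0.6944, 2.1336, 0.702 → Σ = 3.53
T = 3.53 / 1.2339 = 2.860848… → 2.861

2.861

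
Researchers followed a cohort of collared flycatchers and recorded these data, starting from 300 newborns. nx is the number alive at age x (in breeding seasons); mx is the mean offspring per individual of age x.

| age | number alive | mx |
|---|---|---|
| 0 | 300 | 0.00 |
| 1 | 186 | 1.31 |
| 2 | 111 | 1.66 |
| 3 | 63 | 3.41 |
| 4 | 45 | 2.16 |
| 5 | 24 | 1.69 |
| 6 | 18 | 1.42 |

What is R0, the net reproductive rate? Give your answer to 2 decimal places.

lx = nx/n0 = nx/300: 1, 0.62, 0.37, 0.21, 0.15, 0.08, 0.06
lx·mx by age: 0, 0.8122, 0.6142, 0.7161, 0.324, 0.1352, 0.0852
R0 = Σ lx·mx = 2.6869 → 2.69

2.69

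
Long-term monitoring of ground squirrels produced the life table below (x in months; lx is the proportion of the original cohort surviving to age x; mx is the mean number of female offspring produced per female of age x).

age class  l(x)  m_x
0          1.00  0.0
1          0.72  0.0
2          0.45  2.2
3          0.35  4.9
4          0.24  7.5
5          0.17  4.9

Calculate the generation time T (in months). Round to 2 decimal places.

3.46

lx·mx: 0, 0, 0.99, 1.715, 1.8, 0.833 → R0 = 5.338
x·lx·mx: 0, 0, 1.98, 5.145, 7.2, 4.165 → Σ = 18.49
T = 18.49 / 5.338 = 3.463844… → 3.46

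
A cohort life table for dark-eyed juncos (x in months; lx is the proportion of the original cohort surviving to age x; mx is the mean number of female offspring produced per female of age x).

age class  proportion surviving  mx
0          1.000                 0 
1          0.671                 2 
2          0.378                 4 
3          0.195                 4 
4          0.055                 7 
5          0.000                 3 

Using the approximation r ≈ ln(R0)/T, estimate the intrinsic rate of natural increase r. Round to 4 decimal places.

0.6780

R0 = Σ lx·mx = 0 + 1.342 + 1.512 + 0.78 + 0.385 + 0 = 4.019
Σ x·lx·mx = 8.246; T = 8.246/4.019 = 2.05175…
r ≈ ln(R0)/T = ln(4.019)/2.05175… = 0.677973… → 0.6780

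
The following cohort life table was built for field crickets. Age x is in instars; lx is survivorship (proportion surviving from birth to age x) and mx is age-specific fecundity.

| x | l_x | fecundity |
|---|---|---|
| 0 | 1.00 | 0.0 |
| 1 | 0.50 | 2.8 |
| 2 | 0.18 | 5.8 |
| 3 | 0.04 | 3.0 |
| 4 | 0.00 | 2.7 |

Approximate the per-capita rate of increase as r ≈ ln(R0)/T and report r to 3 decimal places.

R0 = Σ lx·mx = 0 + 1.4 + 1.044 + 0.12 + 0 = 2.564
Σ x·lx·mx = 3.848; T = 3.848/2.564 = 1.50078…
r ≈ ln(R0)/T = ln(2.564)/1.50078… = 0.62739… → 0.627

0.627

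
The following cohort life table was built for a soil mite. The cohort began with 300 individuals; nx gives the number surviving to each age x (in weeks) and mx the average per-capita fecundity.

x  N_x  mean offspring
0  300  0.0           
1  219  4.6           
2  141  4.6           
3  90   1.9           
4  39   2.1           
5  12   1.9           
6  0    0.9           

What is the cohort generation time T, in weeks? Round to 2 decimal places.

1.69

lx = nx/n0 = nx/300: 1, 0.73, 0.47, 0.3, 0.13, 0.04, 0
lx·mx: 0, 3.358, 2.162, 0.57, 0.273, 0.076, 0 → R0 = 6.439
x·lx·mx: 0, 3.358, 4.324, 1.71, 1.092, 0.38, 0 → Σ = 10.864
T = 10.864 / 6.439 = 1.687219… → 1.69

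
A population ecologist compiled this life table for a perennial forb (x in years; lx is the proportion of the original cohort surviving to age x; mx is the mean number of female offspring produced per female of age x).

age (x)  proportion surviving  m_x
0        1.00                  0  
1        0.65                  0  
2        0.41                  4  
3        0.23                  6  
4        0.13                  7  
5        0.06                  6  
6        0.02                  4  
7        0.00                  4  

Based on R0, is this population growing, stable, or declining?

R0 = Σ lx·mx = 0 + 0 + 1.64 + 1.38 + 0.91 + 0.36 + 0.08 + 0 = 4.37
R0 > 1, so the population is growing.

growing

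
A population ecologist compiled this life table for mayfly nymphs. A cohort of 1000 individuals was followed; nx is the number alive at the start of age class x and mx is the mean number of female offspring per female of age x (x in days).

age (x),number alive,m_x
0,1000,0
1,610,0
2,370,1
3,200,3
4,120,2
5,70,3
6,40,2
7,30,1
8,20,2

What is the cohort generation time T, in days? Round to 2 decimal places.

3.54

lx = nx/n0 = nx/1000: 1, 0.61, 0.37, 0.2, 0.12, 0.07, 0.04, 0.03, 0.02
lx·mx: 0, 0, 0.37, 0.6, 0.24, 0.21, 0.08, 0.03, 0.04 → R0 = 1.57
x·lx·mx: 0, 0, 0.74, 1.8, 0.96, 1.05, 0.48, 0.21, 0.32 → Σ = 5.56
T = 5.56 / 1.57 = 3.541401… → 3.54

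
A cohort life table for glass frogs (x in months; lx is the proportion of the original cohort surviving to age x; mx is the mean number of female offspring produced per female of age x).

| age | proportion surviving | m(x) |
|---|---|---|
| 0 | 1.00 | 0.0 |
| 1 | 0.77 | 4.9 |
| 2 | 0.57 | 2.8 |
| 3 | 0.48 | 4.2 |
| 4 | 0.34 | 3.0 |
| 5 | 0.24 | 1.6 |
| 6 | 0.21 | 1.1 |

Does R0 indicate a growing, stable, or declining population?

growing

R0 = Σ lx·mx = 0 + 3.773 + 1.596 + 2.016 + 1.02 + 0.384 + 0.231 = 9.02
R0 > 1, so the population is growing.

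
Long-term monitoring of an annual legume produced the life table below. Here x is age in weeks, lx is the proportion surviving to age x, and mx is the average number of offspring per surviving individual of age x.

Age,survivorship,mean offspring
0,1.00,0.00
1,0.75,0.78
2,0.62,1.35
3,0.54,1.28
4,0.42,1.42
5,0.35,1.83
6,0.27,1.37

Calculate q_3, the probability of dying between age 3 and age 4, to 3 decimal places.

0.222

q_3 = (l_3 − l_4) / l_3 = (0.54 − 0.42) / 0.54
     = 0.12 / 0.54 = 0.222222… → 0.222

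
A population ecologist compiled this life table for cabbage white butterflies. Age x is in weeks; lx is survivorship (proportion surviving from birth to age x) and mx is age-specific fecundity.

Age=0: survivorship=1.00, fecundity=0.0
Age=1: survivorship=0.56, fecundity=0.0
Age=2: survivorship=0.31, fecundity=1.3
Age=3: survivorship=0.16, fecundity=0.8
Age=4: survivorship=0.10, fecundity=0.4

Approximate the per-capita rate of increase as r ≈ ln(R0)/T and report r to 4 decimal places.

R0 = Σ lx·mx = 0 + 0 + 0.403 + 0.128 + 0.04 = 0.571
Σ x·lx·mx = 1.35; T = 1.35/0.571 = 2.36427…
r ≈ ln(R0)/T = ln(0.571)/2.36427… = -0.237014… → -0.2370

-0.2370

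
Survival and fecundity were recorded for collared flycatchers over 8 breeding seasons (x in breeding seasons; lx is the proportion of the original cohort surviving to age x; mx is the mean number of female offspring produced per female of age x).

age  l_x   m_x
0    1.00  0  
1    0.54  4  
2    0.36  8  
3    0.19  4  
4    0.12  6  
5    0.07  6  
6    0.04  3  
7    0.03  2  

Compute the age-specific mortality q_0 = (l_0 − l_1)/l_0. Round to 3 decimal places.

0.460

q_0 = (l_0 − l_1) / l_0 = (1 − 0.54) / 1
     = 0.46 / 1 = 0.46 → 0.460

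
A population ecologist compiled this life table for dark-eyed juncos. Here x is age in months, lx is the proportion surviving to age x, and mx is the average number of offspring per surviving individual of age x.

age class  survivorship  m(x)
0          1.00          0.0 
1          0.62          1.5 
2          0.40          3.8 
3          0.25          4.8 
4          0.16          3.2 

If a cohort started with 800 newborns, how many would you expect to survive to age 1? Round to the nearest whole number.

496

Expected survivors = N0 · l_1 = 800 × 0.62 = 496 → 496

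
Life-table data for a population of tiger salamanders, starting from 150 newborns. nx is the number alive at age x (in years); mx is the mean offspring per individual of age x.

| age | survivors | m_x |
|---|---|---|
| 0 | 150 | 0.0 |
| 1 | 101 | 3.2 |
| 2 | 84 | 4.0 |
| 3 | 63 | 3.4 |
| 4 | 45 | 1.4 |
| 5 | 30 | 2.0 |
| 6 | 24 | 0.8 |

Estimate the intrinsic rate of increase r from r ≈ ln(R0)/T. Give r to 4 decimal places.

0.8427

lx = nx/n0 = nx/150: 1, 0.67333…, 0.56, 0.42, 0.3, 0.2, 0.16
R0 = Σ lx·mx = 0 + 2.15467… + 2.24 + 1.428 + 0.42 + 0.4 + 0.128 = 6.770667…
Σ x·lx·mx = 15.366667…; T = 15.366667…/6.770667… = 2.26959…
r ≈ ln(R0)/T = ln(6.770667…)/2.26959… = 0.842705… → 0.8427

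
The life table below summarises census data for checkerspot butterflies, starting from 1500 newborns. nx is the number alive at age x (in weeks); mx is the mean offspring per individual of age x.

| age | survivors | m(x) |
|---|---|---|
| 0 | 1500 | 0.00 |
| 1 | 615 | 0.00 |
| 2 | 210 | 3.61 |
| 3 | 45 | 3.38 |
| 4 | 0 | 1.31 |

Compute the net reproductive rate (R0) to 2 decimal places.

0.61

lx = nx/n0 = nx/1500: 1, 0.41, 0.14, 0.03, 0
lx·mx by age: 0, 0, 0.5054, 0.1014, 0
R0 = Σ lx·mx = 0.6068 → 0.61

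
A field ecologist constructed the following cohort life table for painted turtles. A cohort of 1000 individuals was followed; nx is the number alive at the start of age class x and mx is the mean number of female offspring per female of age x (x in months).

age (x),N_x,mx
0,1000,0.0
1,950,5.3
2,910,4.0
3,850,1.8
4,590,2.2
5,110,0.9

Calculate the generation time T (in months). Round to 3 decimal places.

1.947

lx = nx/n0 = nx/1000: 1, 0.95, 0.91, 0.85, 0.59, 0.11
lx·mx: 0, 5.035, 3.64, 1.53, 1.298, 0.099 → R0 = 11.602
x·lx·mx: 0, 5.035, 7.28, 4.59, 5.192, 0.495 → Σ = 22.592
T = 22.592 / 11.602 = 1.94725… → 1.947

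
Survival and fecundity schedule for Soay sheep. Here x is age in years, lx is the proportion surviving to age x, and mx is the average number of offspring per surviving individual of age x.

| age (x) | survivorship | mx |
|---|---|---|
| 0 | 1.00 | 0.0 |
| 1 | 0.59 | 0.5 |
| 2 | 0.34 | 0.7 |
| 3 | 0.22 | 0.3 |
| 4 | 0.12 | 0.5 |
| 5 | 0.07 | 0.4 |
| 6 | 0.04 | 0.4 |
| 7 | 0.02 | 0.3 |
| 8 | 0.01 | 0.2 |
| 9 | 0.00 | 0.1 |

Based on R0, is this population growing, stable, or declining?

R0 = Σ lx·mx = 0 + 0.295 + 0.238 + 0.066 + 0.06 + 0.028 + 0.016 + 0.006 + 0.002 + 0 = 0.711
R0 < 1, so the population is declining.

declining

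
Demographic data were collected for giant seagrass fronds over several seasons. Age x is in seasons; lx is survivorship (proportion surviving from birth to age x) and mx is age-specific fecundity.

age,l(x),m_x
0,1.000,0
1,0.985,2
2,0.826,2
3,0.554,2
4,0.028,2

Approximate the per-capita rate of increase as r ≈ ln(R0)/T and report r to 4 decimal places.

0.8494

R0 = Σ lx·mx = 0 + 1.97 + 1.652 + 1.108 + 0.056 = 4.786
Σ x·lx·mx = 8.822; T = 8.822/4.786 = 1.84329…
r ≈ ln(R0)/T = ln(4.786)/1.84329… = 0.849401… → 0.8494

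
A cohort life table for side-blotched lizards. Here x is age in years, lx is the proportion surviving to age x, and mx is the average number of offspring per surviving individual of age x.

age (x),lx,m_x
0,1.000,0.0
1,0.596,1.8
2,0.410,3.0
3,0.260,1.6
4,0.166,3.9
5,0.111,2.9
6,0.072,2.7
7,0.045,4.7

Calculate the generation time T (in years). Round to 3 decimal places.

2.840

lx·mx: 0, 1.0728, 1.23, 0.416, 0.6474, 0.3219, 0.1944, 0.2115 → R0 = 4.094
x·lx·mx: 0, 1.0728, 2.46, 1.248, 2.5896, 1.6095, 1.1664, 1.4805 → Σ = 11.6268
T = 11.6268 / 4.094 = 2.839961… → 2.840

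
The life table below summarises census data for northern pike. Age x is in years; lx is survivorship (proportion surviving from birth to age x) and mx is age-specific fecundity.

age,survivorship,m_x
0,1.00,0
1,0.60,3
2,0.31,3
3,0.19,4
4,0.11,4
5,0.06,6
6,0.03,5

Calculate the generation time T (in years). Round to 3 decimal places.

lx·mx: 0, 1.8, 0.93, 0.76, 0.44, 0.36, 0.15 → R0 = 4.44
x·lx·mx: 0, 1.8, 1.86, 2.28, 1.76, 1.8, 0.9 → Σ = 10.4
T = 10.4 / 4.44 = 2.342342… → 2.342

2.342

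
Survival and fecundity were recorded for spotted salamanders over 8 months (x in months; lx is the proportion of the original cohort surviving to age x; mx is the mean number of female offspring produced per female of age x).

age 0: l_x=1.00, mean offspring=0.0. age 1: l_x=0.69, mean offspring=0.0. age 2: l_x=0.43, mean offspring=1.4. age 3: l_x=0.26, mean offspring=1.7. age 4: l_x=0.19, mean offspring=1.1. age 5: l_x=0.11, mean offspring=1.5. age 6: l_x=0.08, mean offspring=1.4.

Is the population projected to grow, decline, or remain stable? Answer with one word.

R0 = Σ lx·mx = 0 + 0 + 0.602 + 0.442 + 0.209 + 0.165 + 0.112 = 1.53
R0 > 1, so the population is growing.

growing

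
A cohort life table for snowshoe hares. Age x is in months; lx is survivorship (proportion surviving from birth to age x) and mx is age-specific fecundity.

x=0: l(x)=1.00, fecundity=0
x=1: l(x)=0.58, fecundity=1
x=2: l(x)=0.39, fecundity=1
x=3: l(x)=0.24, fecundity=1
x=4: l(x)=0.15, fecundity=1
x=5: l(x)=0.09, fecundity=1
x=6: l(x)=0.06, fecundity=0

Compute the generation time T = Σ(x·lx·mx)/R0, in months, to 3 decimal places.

2.159

lx·mx: 0, 0.58, 0.39, 0.24, 0.15, 0.09, 0 → R0 = 1.45
x·lx·mx: 0, 0.58, 0.78, 0.72, 0.6, 0.45, 0 → Σ = 3.13
T = 3.13 / 1.45 = 2.158621… → 2.159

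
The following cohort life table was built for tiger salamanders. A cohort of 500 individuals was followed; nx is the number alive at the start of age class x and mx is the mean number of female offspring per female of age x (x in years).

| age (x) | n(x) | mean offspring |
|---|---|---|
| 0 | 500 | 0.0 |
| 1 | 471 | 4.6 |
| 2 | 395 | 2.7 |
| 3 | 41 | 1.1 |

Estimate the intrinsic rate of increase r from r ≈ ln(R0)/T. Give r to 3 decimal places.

1.390

lx = nx/n0 = nx/500: 1, 0.942, 0.79, 0.082
R0 = Σ lx·mx = 0 + 4.3332 + 2.133 + 0.0902 = 6.5564
Σ x·lx·mx = 8.8698; T = 8.8698/6.5564 = 1.35285…
r ≈ ln(R0)/T = ln(6.5564)/1.35285… = 1.38999… → 1.390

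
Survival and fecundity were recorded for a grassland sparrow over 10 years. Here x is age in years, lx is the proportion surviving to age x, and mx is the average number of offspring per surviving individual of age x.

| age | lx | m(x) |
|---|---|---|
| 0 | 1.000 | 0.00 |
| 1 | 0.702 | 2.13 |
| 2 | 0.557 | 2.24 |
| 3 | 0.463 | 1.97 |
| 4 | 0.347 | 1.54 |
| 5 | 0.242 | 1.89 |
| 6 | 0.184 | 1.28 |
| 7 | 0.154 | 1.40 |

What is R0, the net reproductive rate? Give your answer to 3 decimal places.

lx·mx by age: 0, 1.49526, 1.24768, 0.91211, 0.53438, 0.45738, 0.23552, 0.2156
R0 = Σ lx·mx = 5.09793 → 5.098

5.098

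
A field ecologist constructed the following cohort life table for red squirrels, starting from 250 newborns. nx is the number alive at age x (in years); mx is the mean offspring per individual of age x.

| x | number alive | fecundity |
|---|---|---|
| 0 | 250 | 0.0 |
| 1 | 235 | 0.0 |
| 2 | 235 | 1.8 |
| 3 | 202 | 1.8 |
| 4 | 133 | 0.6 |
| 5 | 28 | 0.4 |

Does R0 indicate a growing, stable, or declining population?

growing

lx = nx/n0 = nx/250: 1, 0.94, 0.94, 0.808, 0.532, 0.112
R0 = Σ lx·mx = 0 + 0 + 1.692 + 1.4544 + 0.3192 + 0.0448 = 3.5104
R0 > 1, so the population is growing.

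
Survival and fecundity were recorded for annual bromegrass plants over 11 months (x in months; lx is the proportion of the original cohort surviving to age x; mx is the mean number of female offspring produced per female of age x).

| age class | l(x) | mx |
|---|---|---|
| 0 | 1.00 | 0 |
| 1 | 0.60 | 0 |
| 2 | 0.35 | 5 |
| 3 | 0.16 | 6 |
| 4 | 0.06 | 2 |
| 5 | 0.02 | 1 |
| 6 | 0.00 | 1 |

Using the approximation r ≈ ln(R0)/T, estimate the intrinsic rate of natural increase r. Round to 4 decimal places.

0.4289

R0 = Σ lx·mx = 0 + 0 + 1.75 + 0.96 + 0.12 + 0.02 + 0 = 2.85
Σ x·lx·mx = 6.96; T = 6.96/2.85 = 2.44211…
r ≈ ln(R0)/T = ln(2.85)/2.44211… = 0.428859… → 0.4289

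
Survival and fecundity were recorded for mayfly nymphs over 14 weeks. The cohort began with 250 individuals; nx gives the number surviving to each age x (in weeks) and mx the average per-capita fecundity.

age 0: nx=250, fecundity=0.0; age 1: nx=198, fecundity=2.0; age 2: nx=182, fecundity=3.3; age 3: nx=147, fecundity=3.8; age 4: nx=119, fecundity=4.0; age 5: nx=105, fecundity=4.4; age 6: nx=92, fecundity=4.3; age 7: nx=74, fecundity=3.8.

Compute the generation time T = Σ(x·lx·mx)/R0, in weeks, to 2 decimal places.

lx = nx/n0 = nx/250: 1, 0.792, 0.728, 0.588, 0.476, 0.42, 0.368, 0.296
lx·mx: 0, 1.584, 2.4024, 2.2344, 1.904, 1.848, 1.5824, 1.1248 → R0 = 12.68
x·lx·mx: 0, 1.584, 4.8048, 6.7032, 7.616, 9.24, 9.4944, 7.8736 → Σ = 47.316
T = 47.316 / 12.68 = 3.731546… → 3.73

3.73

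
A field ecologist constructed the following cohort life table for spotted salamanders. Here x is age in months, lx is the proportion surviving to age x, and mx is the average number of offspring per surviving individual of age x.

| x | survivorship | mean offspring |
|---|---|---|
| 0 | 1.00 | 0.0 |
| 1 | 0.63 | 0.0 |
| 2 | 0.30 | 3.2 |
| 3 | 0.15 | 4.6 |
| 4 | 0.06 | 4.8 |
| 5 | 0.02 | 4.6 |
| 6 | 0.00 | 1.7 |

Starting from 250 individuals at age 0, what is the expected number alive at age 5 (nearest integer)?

Expected survivors = N0 · l_5 = 250 × 0.02 = 5 → 5

5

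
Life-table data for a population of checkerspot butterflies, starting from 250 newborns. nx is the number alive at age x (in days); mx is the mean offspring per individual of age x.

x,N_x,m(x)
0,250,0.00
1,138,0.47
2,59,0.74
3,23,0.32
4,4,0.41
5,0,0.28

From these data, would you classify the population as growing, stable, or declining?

declining

lx = nx/n0 = nx/250: 1, 0.552, 0.236, 0.092, 0.016, 0
R0 = Σ lx·mx = 0 + 0.25944 + 0.17464 + 0.02944 + 0.00656 + 0 = 0.47008
R0 < 1, so the population is declining.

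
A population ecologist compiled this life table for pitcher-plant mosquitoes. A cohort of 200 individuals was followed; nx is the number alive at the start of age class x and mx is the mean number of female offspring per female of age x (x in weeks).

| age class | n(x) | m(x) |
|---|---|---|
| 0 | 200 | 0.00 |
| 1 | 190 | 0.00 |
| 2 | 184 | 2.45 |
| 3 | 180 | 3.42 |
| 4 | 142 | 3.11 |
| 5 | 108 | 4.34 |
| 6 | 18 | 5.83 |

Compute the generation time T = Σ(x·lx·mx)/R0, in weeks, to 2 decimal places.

3.60

lx = nx/n0 = nx/200: 1, 0.95, 0.92, 0.9, 0.71, 0.54, 0.09
lx·mx: 0, 0, 2.254, 3.078, 2.2081, 2.3436, 0.5247 → R0 = 10.4084
x·lx·mx: 0, 0, 4.508, 9.234, 8.8324, 11.718, 3.1482 → Σ = 37.4406
T = 37.4406 / 10.4084 = 3.597152… → 3.60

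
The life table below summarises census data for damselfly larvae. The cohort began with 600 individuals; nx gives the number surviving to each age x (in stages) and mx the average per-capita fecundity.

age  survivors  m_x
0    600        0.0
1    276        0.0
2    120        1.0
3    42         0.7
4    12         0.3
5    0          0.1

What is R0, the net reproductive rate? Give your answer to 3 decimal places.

lx = nx/n0 = nx/600: 1, 0.46, 0.2, 0.07, 0.02, 0
lx·mx by age: 0, 0, 0.2, 0.049, 0.006, 0
R0 = Σ lx·mx = 0.255 → 0.255

0.255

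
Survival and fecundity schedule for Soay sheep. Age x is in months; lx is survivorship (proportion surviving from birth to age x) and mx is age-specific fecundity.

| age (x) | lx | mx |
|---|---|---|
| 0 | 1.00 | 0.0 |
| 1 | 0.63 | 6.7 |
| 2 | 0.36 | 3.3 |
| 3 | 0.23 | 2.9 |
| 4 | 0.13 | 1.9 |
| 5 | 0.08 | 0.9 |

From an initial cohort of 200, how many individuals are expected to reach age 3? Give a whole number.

46

Expected survivors = N0 · l_3 = 200 × 0.23 = 46 → 46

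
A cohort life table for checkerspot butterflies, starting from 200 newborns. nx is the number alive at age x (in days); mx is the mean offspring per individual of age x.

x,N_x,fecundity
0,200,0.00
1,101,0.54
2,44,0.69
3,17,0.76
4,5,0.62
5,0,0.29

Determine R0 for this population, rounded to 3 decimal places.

0.505

lx = nx/n0 = nx/200: 1, 0.505, 0.22, 0.085, 0.025, 0
lx·mx by age: 0, 0.2727, 0.1518, 0.0646, 0.0155, 0
R0 = Σ lx·mx = 0.5046 → 0.505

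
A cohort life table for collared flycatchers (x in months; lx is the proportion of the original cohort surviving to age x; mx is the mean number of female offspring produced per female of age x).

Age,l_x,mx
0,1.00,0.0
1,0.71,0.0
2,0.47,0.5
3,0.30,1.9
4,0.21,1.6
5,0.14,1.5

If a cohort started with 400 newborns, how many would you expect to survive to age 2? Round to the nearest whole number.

188

Expected survivors = N0 · l_2 = 400 × 0.47 = 188 → 188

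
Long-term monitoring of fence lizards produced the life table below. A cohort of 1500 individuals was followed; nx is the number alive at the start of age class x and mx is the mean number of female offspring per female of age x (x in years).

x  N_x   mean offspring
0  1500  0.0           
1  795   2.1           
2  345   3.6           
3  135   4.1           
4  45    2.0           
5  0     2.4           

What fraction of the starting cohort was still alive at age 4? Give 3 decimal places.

l_4 = n_4/n_0 = 45/1500 = 0.03 → 0.030

0.030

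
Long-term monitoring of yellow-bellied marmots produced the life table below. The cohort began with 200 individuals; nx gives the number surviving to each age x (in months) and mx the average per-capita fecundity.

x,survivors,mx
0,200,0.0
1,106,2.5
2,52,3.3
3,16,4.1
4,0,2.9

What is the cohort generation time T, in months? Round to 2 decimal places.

1.60

lx = nx/n0 = nx/200: 1, 0.53, 0.26, 0.08, 0
lx·mx: 0, 1.325, 0.858, 0.328, 0 → R0 = 2.511
x·lx·mx: 0, 1.325, 1.716, 0.984, 0 → Σ = 4.025
T = 4.025 / 2.511 = 1.602947… → 1.60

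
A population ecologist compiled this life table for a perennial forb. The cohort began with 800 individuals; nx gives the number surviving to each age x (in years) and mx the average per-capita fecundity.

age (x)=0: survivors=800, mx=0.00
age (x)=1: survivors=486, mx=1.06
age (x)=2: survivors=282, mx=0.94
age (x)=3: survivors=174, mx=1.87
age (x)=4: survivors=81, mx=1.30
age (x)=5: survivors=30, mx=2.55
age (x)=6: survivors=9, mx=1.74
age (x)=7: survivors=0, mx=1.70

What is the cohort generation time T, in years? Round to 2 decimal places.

lx = nx/n0 = nx/800: 1, 0.6075, 0.3525, 0.2175, 0.10125, 0.0375, 0.01125, 0
lx·mx: 0, 0.64395, 0.33135, 0.406725, 0.131625…, 0.095625, 0.019575…, 0 → R0 = 1.62885…
x·lx·mx: 0, 0.64395, 0.6627, 1.220175, 0.5265…, 0.478125, 0.11745…, 0 → Σ = 3.6489…
T = 3.6489… / 1.62885… = 2.240169… → 2.24

2.24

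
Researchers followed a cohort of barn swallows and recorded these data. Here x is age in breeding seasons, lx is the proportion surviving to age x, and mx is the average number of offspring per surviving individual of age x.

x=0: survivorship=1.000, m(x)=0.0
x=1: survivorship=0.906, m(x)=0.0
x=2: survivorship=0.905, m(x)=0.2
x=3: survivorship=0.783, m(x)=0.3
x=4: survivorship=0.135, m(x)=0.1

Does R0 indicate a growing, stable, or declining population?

declining

R0 = Σ lx·mx = 0 + 0 + 0.181 + 0.2349 + 0.0135 = 0.4294
R0 < 1, so the population is declining.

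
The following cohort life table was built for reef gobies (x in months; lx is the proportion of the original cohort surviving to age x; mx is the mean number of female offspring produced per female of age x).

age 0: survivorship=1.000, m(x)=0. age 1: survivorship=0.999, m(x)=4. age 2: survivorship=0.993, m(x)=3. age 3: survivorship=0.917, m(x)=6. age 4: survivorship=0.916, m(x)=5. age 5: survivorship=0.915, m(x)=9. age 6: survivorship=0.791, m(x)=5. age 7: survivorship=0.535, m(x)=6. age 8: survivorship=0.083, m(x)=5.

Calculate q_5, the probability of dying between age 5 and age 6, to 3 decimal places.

q_5 = (l_5 − l_6) / l_5 = (0.915 − 0.791) / 0.915
     = 0.124 / 0.915 = 0.135519… → 0.136

0.136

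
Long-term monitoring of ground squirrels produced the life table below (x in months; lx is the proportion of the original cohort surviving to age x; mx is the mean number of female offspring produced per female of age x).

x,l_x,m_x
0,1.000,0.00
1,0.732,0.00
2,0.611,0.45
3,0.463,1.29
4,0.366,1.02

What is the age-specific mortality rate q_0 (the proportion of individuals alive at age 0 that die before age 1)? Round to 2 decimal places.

q_0 = (l_0 − l_1) / l_0 = (1 − 0.732) / 1
     = 0.268 / 1 = 0.268 → 0.27

0.27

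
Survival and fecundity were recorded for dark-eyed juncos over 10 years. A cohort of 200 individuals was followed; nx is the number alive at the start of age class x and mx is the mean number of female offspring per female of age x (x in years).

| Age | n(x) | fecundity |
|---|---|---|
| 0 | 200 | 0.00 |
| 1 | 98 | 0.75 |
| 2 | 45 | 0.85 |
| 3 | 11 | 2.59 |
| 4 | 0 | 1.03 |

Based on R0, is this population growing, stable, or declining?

lx = nx/n0 = nx/200: 1, 0.49, 0.225, 0.055, 0
R0 = Σ lx·mx = 0 + 0.3675 + 0.19125 + 0.14245 + 0 = 0.7012
R0 < 1, so the population is declining.

declining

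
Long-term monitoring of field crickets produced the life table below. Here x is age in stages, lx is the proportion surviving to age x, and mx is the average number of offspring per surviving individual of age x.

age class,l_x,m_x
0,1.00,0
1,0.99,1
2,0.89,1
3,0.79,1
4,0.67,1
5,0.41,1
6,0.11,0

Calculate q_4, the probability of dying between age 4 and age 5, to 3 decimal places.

0.388

q_4 = (l_4 − l_5) / l_4 = (0.67 − 0.41) / 0.67
     = 0.26 / 0.67 = 0.38806… → 0.388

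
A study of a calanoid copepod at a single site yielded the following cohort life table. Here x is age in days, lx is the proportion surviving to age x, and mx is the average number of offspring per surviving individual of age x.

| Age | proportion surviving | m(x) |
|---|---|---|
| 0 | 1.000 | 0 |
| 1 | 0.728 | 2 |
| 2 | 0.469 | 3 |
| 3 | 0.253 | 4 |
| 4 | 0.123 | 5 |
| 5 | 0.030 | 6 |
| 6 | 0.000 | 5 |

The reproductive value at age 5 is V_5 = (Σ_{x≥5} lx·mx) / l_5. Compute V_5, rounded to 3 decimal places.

lx·mx for x ≥ 5: 0.18, 0 → sum = 0.18
V_5 = 0.18 / l_5 = 0.18 / 0.03 = 6 → 6.000

6.000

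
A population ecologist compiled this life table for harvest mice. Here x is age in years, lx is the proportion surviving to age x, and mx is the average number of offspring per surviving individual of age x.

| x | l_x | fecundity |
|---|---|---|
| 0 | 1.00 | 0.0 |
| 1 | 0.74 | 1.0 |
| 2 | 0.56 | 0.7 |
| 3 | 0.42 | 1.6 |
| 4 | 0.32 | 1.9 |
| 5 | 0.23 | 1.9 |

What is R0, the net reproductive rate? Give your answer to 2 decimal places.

lx·mx by age: 0, 0.74, 0.392, 0.672, 0.608, 0.437
R0 = Σ lx·mx = 2.849 → 2.85

2.85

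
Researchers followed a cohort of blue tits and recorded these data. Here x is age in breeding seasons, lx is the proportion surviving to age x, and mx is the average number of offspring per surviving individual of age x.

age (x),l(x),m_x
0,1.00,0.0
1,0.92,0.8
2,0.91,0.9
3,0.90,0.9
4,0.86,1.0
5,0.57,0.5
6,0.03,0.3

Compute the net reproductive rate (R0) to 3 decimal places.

3.519

lx·mx by age: 0, 0.736, 0.819, 0.81, 0.86, 0.285, 0.009
R0 = Σ lx·mx = 3.519 → 3.519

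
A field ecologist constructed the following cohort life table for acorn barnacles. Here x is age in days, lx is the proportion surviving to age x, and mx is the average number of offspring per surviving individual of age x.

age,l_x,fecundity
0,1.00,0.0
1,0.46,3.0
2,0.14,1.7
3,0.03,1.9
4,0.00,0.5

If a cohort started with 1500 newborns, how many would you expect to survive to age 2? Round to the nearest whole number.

Expected survivors = N0 · l_2 = 1500 × 0.14 = 210 → 210

210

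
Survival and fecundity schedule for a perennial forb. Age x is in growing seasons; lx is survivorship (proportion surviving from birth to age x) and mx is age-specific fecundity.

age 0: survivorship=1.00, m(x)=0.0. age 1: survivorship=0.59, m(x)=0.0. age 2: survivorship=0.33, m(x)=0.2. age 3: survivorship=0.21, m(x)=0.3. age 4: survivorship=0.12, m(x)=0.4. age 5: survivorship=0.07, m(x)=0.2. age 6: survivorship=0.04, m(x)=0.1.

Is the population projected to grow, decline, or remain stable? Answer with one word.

R0 = Σ lx·mx = 0 + 0 + 0.066 + 0.063 + 0.048 + 0.014 + 0.004 = 0.195
R0 < 1, so the population is declining.

declining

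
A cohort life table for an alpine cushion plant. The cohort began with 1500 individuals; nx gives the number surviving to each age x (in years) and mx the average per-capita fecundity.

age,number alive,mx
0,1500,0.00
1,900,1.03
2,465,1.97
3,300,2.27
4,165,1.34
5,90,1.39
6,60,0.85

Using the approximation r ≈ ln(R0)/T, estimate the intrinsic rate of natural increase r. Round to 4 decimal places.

lx = nx/n0 = nx/1500: 1, 0.6, 0.31, 0.2, 0.11, 0.06, 0.04
R0 = Σ lx·mx = 0 + 0.618 + 0.6107 + 0.454 + 0.1474 + 0.0834 + 0.034 = 1.9475
Σ x·lx·mx = 4.412; T = 4.412/1.9475 = 2.26547…
r ≈ ln(R0)/T = ln(1.9475)/2.26547… = 0.29422… → 0.2942

0.2942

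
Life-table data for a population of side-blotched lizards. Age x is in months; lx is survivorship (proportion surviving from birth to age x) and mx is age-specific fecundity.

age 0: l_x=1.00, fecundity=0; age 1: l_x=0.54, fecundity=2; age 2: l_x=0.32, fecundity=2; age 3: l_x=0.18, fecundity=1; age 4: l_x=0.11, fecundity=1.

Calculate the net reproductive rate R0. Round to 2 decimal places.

2.01

lx·mx by age: 0, 1.08, 0.64, 0.18, 0.11
R0 = Σ lx·mx = 2.01 → 2.01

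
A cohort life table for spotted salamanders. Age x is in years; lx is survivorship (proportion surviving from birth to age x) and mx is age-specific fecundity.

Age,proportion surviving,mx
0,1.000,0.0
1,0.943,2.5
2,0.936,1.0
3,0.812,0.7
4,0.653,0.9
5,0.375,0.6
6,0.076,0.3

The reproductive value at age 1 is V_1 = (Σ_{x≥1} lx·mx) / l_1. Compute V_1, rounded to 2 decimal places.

lx·mx for x ≥ 1: 2.3575, 0.936, 0.5684, 0.5877, 0.225, 0.0228 → sum = 4.6974
V_1 = 4.6974 / l_1 = 4.6974 / 0.943 = 4.981336… → 4.98

4.98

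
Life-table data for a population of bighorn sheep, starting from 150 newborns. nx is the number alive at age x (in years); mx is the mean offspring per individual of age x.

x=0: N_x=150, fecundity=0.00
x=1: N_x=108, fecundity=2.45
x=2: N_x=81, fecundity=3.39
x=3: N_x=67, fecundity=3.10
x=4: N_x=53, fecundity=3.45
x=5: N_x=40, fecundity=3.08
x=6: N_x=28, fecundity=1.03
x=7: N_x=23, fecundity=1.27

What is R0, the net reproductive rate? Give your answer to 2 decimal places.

lx = nx/n0 = nx/150: 1, 0.72, 0.54, 0.44667…, 0.35333…, 0.26667…, 0.18667…, 0.15333…
lx·mx by age: 0, 1.764, 1.8306, 1.384667…, 1.219…, 0.821333…, 0.192267…, 0.194733…
R0 = Σ lx·mx = 7.4066… → 7.41

7.41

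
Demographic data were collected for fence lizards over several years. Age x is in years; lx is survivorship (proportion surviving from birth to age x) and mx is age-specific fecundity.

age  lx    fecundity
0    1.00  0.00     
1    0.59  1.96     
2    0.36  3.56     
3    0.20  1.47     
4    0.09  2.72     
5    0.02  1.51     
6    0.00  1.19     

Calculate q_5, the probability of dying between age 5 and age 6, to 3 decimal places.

q_5 = (l_5 − l_6) / l_5 = (0.02 − 0) / 0.02
     = 0.02 / 0.02 = 1 → 1.000

1.000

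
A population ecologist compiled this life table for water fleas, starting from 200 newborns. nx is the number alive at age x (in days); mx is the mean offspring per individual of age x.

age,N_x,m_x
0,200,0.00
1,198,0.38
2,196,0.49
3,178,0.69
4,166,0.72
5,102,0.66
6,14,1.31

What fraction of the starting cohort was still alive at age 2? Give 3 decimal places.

l_2 = n_2/n_0 = 196/200 = 0.98 → 0.980

0.980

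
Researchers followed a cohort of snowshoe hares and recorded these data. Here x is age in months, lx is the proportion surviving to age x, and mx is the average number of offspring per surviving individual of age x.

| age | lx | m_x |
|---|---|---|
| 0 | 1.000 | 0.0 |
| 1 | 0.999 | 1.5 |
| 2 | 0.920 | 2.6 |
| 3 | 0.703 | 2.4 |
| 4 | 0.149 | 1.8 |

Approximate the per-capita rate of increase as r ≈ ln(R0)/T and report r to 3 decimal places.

0.831

R0 = Σ lx·mx = 0 + 1.4985 + 2.392 + 1.6872 + 0.2682 = 5.8459
Σ x·lx·mx = 12.4169; T = 12.4169/5.8459 = 2.12404…
r ≈ ln(R0)/T = ln(5.8459)/2.12404… = 0.83131… → 0.831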